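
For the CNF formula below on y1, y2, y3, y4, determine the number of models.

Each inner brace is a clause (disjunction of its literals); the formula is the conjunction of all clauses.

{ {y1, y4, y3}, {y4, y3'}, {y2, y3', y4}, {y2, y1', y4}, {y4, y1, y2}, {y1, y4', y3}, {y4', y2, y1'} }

5

There are 2^4 = 16 truth assignments over (y1, y2, y3, y4).
Check each against the 7 clauses (columns in the order y1, y2, y3, y4):
  F F F F  ✗ fails (y1 + y4 + y3)
  F F F T  ✗ fails (y1 + y4' + y3)
  F F T F  ✗ fails (y4 + y3')
  F F T T  ✓ satisfies all
  F T F F  ✗ fails (y1 + y4 + y3)
  F T F T  ✗ fails (y1 + y4' + y3)
  F T T F  ✗ fails (y4 + y3')
  F T T T  ✓ satisfies all
  T F F F  ✗ fails (y2 + y1' + y4)
  T F F T  ✗ fails (y4' + y2 + y1')
  T F T F  ✗ fails (y4 + y3')
  T F T T  ✗ fails (y4' + y2 + y1')
  T T F F  ✓ satisfies all
  T T F T  ✓ satisfies all
  T T T F  ✗ fails (y4 + y3')
  T T T T  ✓ satisfies all
5 of the 16 rows are models.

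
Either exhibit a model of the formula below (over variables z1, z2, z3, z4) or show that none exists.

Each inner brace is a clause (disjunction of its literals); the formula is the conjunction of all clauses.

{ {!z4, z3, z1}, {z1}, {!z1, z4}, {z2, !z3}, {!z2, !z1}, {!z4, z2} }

UNSATISFIABLE

(z1) alone gives z1 = true.
(z4) alone gives z4 = true.
(!z2) alone gives z2 = false.
That conflicts with the unit clause (z2).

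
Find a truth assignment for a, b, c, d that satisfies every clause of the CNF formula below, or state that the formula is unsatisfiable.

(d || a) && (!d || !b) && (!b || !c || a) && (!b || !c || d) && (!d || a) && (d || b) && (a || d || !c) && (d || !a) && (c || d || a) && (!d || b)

UNSATISFIABLE

Branch on d: set d = true.
(!b) alone gives b = false.
That conflicts with the unit clause (b).
Undo d and try d = false.
(a) alone gives a = true.
That conflicts with the unit clause (!a).
Neither d = true nor d = false works.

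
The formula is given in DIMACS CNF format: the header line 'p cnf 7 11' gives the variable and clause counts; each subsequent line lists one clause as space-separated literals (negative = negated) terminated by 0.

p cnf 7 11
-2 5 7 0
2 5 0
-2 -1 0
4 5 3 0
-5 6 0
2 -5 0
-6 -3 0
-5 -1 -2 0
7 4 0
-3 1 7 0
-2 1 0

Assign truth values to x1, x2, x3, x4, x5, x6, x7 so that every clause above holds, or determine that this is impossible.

Try x2 = True.
From the singleton clause (¬x1), x1 = False.
But (x1) is also a unit clause — contradiction.
Undo x2 and try x2 = False.
From the singleton clause (x5), x5 = True.
But (¬x5) is also a unit clause — contradiction.
Either choice for x2 ends in contradiction.

UNSATISFIABLE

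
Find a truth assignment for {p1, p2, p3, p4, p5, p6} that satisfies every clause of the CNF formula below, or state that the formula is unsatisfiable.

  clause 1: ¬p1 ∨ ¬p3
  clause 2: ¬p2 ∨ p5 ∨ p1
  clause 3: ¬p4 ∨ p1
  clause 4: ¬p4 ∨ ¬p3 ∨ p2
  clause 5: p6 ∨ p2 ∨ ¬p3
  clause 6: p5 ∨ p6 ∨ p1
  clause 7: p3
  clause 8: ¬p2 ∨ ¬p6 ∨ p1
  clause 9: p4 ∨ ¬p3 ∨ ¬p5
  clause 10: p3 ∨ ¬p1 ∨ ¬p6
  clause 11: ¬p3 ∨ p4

UNSATISFIABLE

(p3) alone gives p3 = True.
(¬p1) alone gives p1 = False.
(¬p4) alone gives p4 = False.
That conflicts with the unit clause (p4).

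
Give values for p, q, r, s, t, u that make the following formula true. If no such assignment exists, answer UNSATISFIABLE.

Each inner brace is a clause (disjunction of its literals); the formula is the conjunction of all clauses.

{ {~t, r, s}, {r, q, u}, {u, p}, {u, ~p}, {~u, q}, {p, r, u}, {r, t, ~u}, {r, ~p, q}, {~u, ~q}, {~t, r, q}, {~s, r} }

UNSATISFIABLE

Try u = 1.
The clause (q) is unit, so q = 1.
But (~q) is also a unit clause — contradiction.
Undo u and try u = 0.
The clause (p) is unit, so p = 1.
But (~p) is also a unit clause — contradiction.
Neither u = 1 nor u = 0 works.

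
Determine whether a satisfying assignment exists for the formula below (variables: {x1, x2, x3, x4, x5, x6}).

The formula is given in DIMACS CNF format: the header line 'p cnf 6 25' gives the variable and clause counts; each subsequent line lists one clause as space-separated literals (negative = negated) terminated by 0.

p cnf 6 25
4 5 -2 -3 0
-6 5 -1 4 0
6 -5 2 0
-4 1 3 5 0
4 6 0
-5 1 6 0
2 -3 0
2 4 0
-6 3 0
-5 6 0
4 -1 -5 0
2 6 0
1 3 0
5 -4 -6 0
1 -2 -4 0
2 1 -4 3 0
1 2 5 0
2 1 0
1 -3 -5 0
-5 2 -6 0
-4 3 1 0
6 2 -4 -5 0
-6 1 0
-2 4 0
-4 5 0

Try x4 = True.
(x5) alone gives x5 = True.
(x6) alone gives x6 = True.
(x3) alone gives x3 = True.
(x2) alone gives x2 = True.
(x1) alone gives x1 = True.
This assignment satisfies each clause.
A satisfying assignment: x1: True, x2: True, x3: True, x4: True, x5: True, x6: True.

Yes, satisfiable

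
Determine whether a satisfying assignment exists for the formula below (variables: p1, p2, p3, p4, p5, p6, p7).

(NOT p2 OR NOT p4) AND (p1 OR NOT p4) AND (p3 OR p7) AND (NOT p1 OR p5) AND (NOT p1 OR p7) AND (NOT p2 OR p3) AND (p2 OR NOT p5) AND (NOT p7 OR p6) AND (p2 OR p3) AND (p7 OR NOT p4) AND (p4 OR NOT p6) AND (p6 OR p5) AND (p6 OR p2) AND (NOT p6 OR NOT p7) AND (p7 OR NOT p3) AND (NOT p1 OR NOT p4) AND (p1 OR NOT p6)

Try p2 = false.
From the singleton clause (NOT p5), p5 = false.
From the singleton clause (NOT p1), p1 = false.
From the singleton clause (NOT p4), p4 = false.
From the singleton clause (p3), p3 = true.
From the singleton clause (NOT p6), p6 = false.
Now (p6) is unsatisfied and unit — conflict.
That branch fails; take p2 = true instead.
From the singleton clause (NOT p4), p4 = false.
From the singleton clause (p3), p3 = true.
From the singleton clause (NOT p6), p6 = false.
From the singleton clause (NOT p7), p7 = false.
Now (p7) is unsatisfied and unit — conflict.
Both values of p2 lead to a conflict.
No assignment satisfies every clause.

No, unsatisfiable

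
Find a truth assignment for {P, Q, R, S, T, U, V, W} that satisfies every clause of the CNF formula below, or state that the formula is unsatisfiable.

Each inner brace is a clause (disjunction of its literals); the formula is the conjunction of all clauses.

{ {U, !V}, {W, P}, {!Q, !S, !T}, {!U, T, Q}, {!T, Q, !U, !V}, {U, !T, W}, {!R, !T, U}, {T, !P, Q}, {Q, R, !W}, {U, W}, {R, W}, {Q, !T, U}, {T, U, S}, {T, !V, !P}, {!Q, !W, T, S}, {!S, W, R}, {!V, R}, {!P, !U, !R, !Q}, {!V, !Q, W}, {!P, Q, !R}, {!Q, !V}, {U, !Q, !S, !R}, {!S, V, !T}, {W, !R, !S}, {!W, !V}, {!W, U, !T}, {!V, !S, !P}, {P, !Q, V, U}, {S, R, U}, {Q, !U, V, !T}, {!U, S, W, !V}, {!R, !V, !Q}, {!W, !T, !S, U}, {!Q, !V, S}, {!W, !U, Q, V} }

Suppose U = true.
Suppose W = true.
(!V) alone gives V = false.
(Q) alone gives Q = true.
Suppose S = false.
(T) alone gives T = true.
Suppose P = false.
Every clause is now satisfied; R is unconstrained.

P: false; Q: true; R: true; S: false; T: true; U: true; V: false; W: true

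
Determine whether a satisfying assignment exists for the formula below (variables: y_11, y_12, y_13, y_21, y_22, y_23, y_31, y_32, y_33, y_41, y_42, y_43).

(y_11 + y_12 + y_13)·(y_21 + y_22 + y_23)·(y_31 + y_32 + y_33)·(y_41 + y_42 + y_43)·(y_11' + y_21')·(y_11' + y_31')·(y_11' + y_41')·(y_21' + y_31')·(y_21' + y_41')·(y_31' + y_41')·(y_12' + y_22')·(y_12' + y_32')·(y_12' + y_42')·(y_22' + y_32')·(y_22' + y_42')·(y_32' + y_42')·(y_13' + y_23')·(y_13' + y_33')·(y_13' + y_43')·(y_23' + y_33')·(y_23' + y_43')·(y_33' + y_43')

No, unsatisfiable

Branch on y_11: set y_11 = 0.
Branch on y_12: set y_12 = 1.
The clause (y_22') is unit, so y_22 = 0.
The clause (y_32') is unit, so y_32 = 0.
The clause (y_42') is unit, so y_42 = 0.
Branch on y_21: set y_21 = 1.
The clause (y_31') is unit, so y_31 = 0.
The clause (y_33) is unit, so y_33 = 1.
The clause (y_41') is unit, so y_41 = 0.
The clause (y_43) is unit, so y_43 = 1.
But (y_43') is also a unit clause — contradiction.
That branch fails; take y_21 = 0 instead.
The clause (y_23) is unit, so y_23 = 1.
The clause (y_13') is unit, so y_13 = 0.
The clause (y_33') is unit, so y_33 = 0.
The clause (y_31) is unit, so y_31 = 1.
The clause (y_41') is unit, so y_41 = 0.
The clause (y_43) is unit, so y_43 = 1.
But (y_43') is also a unit clause — contradiction.
Both values of y_21 lead to a conflict.
That branch fails; take y_12 = 0 instead.
The clause (y_13) is unit, so y_13 = 1.
The clause (y_23') is unit, so y_23 = 0.
The clause (y_33') is unit, so y_33 = 0.
The clause (y_43') is unit, so y_43 = 0.
Branch on y_21: set y_21 = 1.
The clause (y_31') is unit, so y_31 = 0.
The clause (y_32) is unit, so y_32 = 1.
The clause (y_41') is unit, so y_41 = 0.
The clause (y_42) is unit, so y_42 = 1.
But (y_42') is also a unit clause — contradiction.
That branch fails; take y_21 = 0 instead.
The clause (y_22) is unit, so y_22 = 1.
The clause (y_32') is unit, so y_32 = 0.
The clause (y_31) is unit, so y_31 = 1.
The clause (y_41') is unit, so y_41 = 0.
The clause (y_42) is unit, so y_42 = 1.
But (y_42') is also a unit clause — contradiction.
Both values of y_21 lead to a conflict.
Both values of y_12 lead to a conflict.
That branch fails; take y_11 = 1 instead.
The clause (y_21') is unit, so y_21 = 0.
The clause (y_31') is unit, so y_31 = 0.
The clause (y_41') is unit, so y_41 = 0.
Branch on y_22: set y_22 = 1.
The clause (y_12') is unit, so y_12 = 0.
The clause (y_32') is unit, so y_32 = 0.
The clause (y_33) is unit, so y_33 = 1.
The clause (y_42') is unit, so y_42 = 0.
The clause (y_43) is unit, so y_43 = 1.
But (y_43') is also a unit clause — contradiction.
That branch fails; take y_22 = 0 instead.
The clause (y_23) is unit, so y_23 = 1.
The clause (y_13') is unit, so y_13 = 0.
The clause (y_33') is unit, so y_33 = 0.
The clause (y_32) is unit, so y_32 = 1.
The clause (y_12') is unit, so y_12 = 0.
The clause (y_42') is unit, so y_42 = 0.
The clause (y_43) is unit, so y_43 = 1.
But (y_43') is also a unit clause — contradiction.
Both values of y_22 lead to a conflict.
Both values of y_11 lead to a conflict.
No assignment satisfies every clause.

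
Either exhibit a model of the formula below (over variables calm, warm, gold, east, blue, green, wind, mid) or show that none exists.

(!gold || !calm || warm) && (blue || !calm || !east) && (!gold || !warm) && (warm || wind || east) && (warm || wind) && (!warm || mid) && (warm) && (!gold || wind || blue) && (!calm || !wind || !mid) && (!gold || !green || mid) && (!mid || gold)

UNSATISFIABLE

(warm) alone gives warm = true.
(!gold) alone gives gold = false.
(mid) alone gives mid = true.
That conflicts with the unit clause (!mid).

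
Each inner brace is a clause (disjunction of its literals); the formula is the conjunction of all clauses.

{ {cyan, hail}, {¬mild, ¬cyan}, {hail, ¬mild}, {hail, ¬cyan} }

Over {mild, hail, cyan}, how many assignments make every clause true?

3

There are 2^3 = 8 truth assignments over (mild, hail, cyan).
Check each against the 4 clauses (columns in the order mild, hail, cyan):
  F F F  ✗ fails (cyan ∨ hail)
  F F T  ✗ fails (hail ∨ ¬cyan)
  F T F  ✓ satisfies all
  F T T  ✓ satisfies all
  T F F  ✗ fails (cyan ∨ hail)
  T F T  ✗ fails (¬mild ∨ ¬cyan)
  T T F  ✓ satisfies all
  T T T  ✗ fails (¬mild ∨ ¬cyan)
3 of the 8 rows are models.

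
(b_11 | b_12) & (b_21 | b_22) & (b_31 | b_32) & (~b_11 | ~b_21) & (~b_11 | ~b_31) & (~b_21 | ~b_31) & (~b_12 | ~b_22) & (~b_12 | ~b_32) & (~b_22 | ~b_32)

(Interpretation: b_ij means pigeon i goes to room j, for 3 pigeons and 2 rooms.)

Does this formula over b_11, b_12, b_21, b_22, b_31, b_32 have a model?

No

Case b_11 = 1:
From the singleton clause (~b_21), b_21 = 0.
From the singleton clause (b_22), b_22 = 1.
From the singleton clause (~b_31), b_31 = 0.
From the singleton clause (b_32), b_32 = 1.
Now (~b_32) is unsatisfied and unit — conflict.
Backtrack on b_11: now try b_11 = 0.
From the singleton clause (b_12), b_12 = 1.
From the singleton clause (~b_22), b_22 = 0.
From the singleton clause (b_21), b_21 = 1.
From the singleton clause (~b_31), b_31 = 0.
From the singleton clause (b_32), b_32 = 1.
Now (~b_32) is unsatisfied and unit — conflict.
Both values of b_11 lead to a conflict.
No assignment satisfies every clause.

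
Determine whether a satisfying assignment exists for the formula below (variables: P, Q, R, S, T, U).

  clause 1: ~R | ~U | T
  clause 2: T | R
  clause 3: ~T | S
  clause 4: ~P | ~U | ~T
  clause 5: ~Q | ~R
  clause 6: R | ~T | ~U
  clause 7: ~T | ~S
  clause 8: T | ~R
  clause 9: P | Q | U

No, unsatisfiable

Suppose T = 1.
The clause (S) is unit, so S = 1.
Now (~S) is unsatisfied and unit — conflict.
That branch fails; take T = 0 instead.
The clause (R) is unit, so R = 1.
Now (~R) is unsatisfied and unit — conflict.
Either choice for T ends in contradiction.
No assignment satisfies every clause.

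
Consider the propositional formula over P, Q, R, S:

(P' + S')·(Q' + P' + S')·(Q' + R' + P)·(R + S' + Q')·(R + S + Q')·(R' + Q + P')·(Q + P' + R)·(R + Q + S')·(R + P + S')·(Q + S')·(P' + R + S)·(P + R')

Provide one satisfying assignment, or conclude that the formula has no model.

Branch on P: set P = 1.
(S') alone gives S = 0.
(R) alone gives R = 1.
(Q) alone gives Q = 1.
Every clause now holds.

P=1,  Q=1,  R=1,  S=0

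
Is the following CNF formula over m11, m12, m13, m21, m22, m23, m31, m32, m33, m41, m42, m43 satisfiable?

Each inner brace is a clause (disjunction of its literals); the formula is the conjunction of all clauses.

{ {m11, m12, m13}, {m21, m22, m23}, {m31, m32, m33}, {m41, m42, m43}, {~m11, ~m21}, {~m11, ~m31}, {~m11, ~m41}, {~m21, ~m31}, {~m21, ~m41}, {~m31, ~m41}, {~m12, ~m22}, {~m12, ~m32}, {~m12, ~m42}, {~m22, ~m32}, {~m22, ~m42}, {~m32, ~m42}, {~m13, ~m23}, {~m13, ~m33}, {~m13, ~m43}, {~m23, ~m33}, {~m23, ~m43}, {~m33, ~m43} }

Branch on m11: set m11 = 0.
Branch on m12: set m12 = 1.
From the singleton clause (~m22), m22 = 0.
From the singleton clause (~m32), m32 = 0.
From the singleton clause (~m42), m42 = 0.
Branch on m21: set m21 = 1.
From the singleton clause (~m31), m31 = 0.
From the singleton clause (m33), m33 = 1.
From the singleton clause (~m41), m41 = 0.
From the singleton clause (m43), m43 = 1.
That conflicts with the unit clause (~m43).
That branch fails; take m21 = 0 instead.
From the singleton clause (m23), m23 = 1.
From the singleton clause (~m13), m13 = 0.
From the singleton clause (~m33), m33 = 0.
From the singleton clause (m31), m31 = 1.
From the singleton clause (~m41), m41 = 0.
From the singleton clause (m43), m43 = 1.
That conflicts with the unit clause (~m43).
Both values of m21 lead to a conflict.
That branch fails; take m12 = 0 instead.
From the singleton clause (m13), m13 = 1.
From the singleton clause (~m23), m23 = 0.
From the singleton clause (~m33), m33 = 0.
From the singleton clause (~m43), m43 = 0.
Branch on m21: set m21 = 1.
From the singleton clause (~m31), m31 = 0.
From the singleton clause (m32), m32 = 1.
From the singleton clause (~m41), m41 = 0.
From the singleton clause (m42), m42 = 1.
That conflicts with the unit clause (~m42).
That branch fails; take m21 = 0 instead.
From the singleton clause (m22), m22 = 1.
From the singleton clause (~m32), m32 = 0.
From the singleton clause (m31), m31 = 1.
From the singleton clause (~m41), m41 = 0.
From the singleton clause (m42), m42 = 1.
That conflicts with the unit clause (~m42).
Both values of m21 lead to a conflict.
Both values of m12 lead to a conflict.
That branch fails; take m11 = 1 instead.
From the singleton clause (~m21), m21 = 0.
From the singleton clause (~m31), m31 = 0.
From the singleton clause (~m41), m41 = 0.
Branch on m22: set m22 = 1.
From the singleton clause (~m12), m12 = 0.
From the singleton clause (~m32), m32 = 0.
From the singleton clause (m33), m33 = 1.
From the singleton clause (~m42), m42 = 0.
From the singleton clause (m43), m43 = 1.
That conflicts with the unit clause (~m43).
That branch fails; take m22 = 0 instead.
From the singleton clause (m23), m23 = 1.
From the singleton clause (~m13), m13 = 0.
From the singleton clause (~m33), m33 = 0.
From the singleton clause (m32), m32 = 1.
From the singleton clause (~m12), m12 = 0.
From the singleton clause (~m42), m42 = 0.
From the singleton clause (m43), m43 = 1.
That conflicts with the unit clause (~m43).
Both values of m22 lead to a conflict.
Both values of m11 lead to a conflict.
No assignment satisfies every clause.

Unsatisfiable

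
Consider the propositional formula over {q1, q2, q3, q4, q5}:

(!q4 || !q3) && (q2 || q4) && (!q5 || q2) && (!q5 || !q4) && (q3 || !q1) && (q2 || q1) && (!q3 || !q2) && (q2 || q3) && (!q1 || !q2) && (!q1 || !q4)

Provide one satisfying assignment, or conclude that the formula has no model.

q1 ↦ false, q2 ↦ true, q3 ↦ false, q4 ↦ true, q5 ↦ false

Branch on q4: set q4 = true.
Unit clause (!q3) forces q3 = false.
Unit clause (!q5) forces q5 = false.
Unit clause (!q1) forces q1 = false.
Unit clause (q2) forces q2 = true.
This assignment satisfies each clause.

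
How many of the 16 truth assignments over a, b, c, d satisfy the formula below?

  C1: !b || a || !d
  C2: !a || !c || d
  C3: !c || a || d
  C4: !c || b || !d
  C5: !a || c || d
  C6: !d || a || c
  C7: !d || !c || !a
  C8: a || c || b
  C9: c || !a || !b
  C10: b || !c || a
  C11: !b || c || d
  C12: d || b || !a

There are 2^4 = 16 truth assignments over (a, b, c, d).
Check each against the 12 clauses (columns in the order a, b, c, d):
  F F F F  ✗ fails (a || c || b)
  F F F T  ✗ fails (!d || a || c)
  F F T F  ✗ fails (!c || a || d)
  F F T T  ✗ fails (!c || b || !d)
  F T F F  ✗ fails (!b || c || d)
  F T F T  ✗ fails (!b || a || !d)
  F T T F  ✗ fails (!c || a || d)
  F T T T  ✗ fails (!b || a || !d)
  T F F F  ✗ fails (!a || c || d)
  T F F T  ✓ satisfies all
  T F T F  ✗ fails (!a || !c || d)
  T F T T  ✗ fails (!c || b || !d)
  T T F F  ✗ fails (!a || c || d)
  T T F T  ✗ fails (c || !a || !b)
  T T T F  ✗ fails (!a || !c || d)
  T T T T  ✗ fails (!d || !c || !a)
1 of the 16 rows is a model.

1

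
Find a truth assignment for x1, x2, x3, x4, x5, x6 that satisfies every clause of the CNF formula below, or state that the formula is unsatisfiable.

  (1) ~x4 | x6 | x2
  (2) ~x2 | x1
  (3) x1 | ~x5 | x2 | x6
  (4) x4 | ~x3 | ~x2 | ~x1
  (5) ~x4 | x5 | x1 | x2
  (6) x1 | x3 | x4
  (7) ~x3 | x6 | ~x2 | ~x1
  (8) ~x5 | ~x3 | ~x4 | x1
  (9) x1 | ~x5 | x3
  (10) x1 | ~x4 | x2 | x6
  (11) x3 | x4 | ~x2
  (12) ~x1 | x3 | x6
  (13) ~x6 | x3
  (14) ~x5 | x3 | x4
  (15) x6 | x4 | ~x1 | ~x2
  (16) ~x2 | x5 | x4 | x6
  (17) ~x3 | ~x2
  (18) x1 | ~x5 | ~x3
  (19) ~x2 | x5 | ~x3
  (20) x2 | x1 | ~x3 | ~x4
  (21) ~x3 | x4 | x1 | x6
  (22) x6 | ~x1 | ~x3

Try x2 = 0.
Try x4 = 1.
From the singleton clause (x6), x6 = 1.
From the singleton clause (x3), x3 = 1.
From the singleton clause (x1), x1 = 1.
No clause remains; x5 is free.

x1 ↦ 1; x2 ↦ 0; x3 ↦ 1; x4 ↦ 1; x5 ↦ 1; x6 ↦ 1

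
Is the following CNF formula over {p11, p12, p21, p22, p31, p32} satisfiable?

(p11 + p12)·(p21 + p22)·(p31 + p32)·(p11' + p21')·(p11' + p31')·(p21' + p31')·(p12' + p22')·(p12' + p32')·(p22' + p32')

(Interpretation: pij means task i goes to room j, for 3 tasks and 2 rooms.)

No

Try p11 = 1.
(p21') alone gives p21 = 0.
(p22) alone gives p22 = 1.
(p31') alone gives p31 = 0.
(p32) alone gives p32 = 1.
Now (p32') is unsatisfied and unit — conflict.
Backtrack on p11: now try p11 = 0.
(p12) alone gives p12 = 1.
(p22') alone gives p22 = 0.
(p21) alone gives p21 = 1.
(p31') alone gives p31 = 0.
(p32) alone gives p32 = 1.
Now (p32') is unsatisfied and unit — conflict.
Both values of p11 lead to a conflict.
No assignment satisfies every clause.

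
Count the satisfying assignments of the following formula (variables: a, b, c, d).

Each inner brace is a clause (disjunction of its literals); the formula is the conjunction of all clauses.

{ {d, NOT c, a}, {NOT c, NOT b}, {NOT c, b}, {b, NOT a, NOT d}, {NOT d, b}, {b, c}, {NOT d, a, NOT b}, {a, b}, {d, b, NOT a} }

There are 2^4 = 16 truth assignments over (a, b, c, d).
Check each against the 9 clauses (columns in the order a, b, c, d):
  F F F F  ✗ fails (b OR c)
  F F F T  ✗ fails (NOT d OR b)
  F F T F  ✗ fails (d OR NOT c OR a)
  F F T T  ✗ fails (NOT c OR b)
  F T F F  ✓ satisfies all
  F T F T  ✗ fails (NOT d OR a OR NOT b)
  F T T F  ✗ fails (d OR NOT c OR a)
  F T T T  ✗ fails (NOT c OR NOT b)
  T F F F  ✗ fails (b OR c)
  T F F T  ✗ fails (b OR NOT a OR NOT d)
  T F T F  ✗ fails (NOT c OR b)
  T F T T  ✗ fails (NOT c OR b)
  T T F F  ✓ satisfies all
  T T F T  ✓ satisfies all
  T T T F  ✗ fails (NOT c OR NOT b)
  T T T T  ✗ fails (NOT c OR NOT b)
3 of the 16 rows are models.

3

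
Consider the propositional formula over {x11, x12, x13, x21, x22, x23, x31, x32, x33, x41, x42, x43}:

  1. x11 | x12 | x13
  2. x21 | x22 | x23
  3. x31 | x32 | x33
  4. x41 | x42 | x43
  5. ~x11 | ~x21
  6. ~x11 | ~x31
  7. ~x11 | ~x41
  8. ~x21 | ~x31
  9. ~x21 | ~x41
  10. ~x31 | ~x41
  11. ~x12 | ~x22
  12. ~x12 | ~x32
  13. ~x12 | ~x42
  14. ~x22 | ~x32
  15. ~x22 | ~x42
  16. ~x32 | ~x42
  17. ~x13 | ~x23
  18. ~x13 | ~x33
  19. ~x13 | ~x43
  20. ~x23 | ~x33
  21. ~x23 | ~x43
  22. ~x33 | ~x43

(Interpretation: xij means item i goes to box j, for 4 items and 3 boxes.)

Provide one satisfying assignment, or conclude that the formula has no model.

UNSATISFIABLE

Try x11 = 0.
Try x12 = 1.
(~x22) alone gives x22 = 0.
(~x32) alone gives x32 = 0.
(~x42) alone gives x42 = 0.
Try x21 = 1.
(~x31) alone gives x31 = 0.
(x33) alone gives x33 = 1.
(~x41) alone gives x41 = 0.
(x43) alone gives x43 = 1.
Now (~x43) is unsatisfied and unit — conflict.
That branch fails; take x21 = 0 instead.
(x23) alone gives x23 = 1.
(~x13) alone gives x13 = 0.
(~x33) alone gives x33 = 0.
(x31) alone gives x31 = 1.
(~x41) alone gives x41 = 0.
(x43) alone gives x43 = 1.
Now (~x43) is unsatisfied and unit — conflict.
Both values of x21 lead to a conflict.
That branch fails; take x12 = 0 instead.
(x13) alone gives x13 = 1.
(~x23) alone gives x23 = 0.
(~x33) alone gives x33 = 0.
(~x43) alone gives x43 = 0.
Try x21 = 1.
(~x31) alone gives x31 = 0.
(x32) alone gives x32 = 1.
(~x41) alone gives x41 = 0.
(x42) alone gives x42 = 1.
Now (~x42) is unsatisfied and unit — conflict.
That branch fails; take x21 = 0 instead.
(x22) alone gives x22 = 1.
(~x32) alone gives x32 = 0.
(x31) alone gives x31 = 1.
(~x41) alone gives x41 = 0.
(x42) alone gives x42 = 1.
Now (~x42) is unsatisfied and unit — conflict.
Both values of x21 lead to a conflict.
Both values of x12 lead to a conflict.
That branch fails; take x11 = 1 instead.
(~x21) alone gives x21 = 0.
(~x31) alone gives x31 = 0.
(~x41) alone gives x41 = 0.
Try x22 = 1.
(~x12) alone gives x12 = 0.
(~x32) alone gives x32 = 0.
(x33) alone gives x33 = 1.
(~x42) alone gives x42 = 0.
(x43) alone gives x43 = 1.
Now (~x43) is unsatisfied and unit — conflict.
That branch fails; take x22 = 0 instead.
(x23) alone gives x23 = 1.
(~x13) alone gives x13 = 0.
(~x33) alone gives x33 = 0.
(x32) alone gives x32 = 1.
(~x12) alone gives x12 = 0.
(~x42) alone gives x42 = 0.
(x43) alone gives x43 = 1.
Now (~x43) is unsatisfied and unit — conflict.
Both values of x22 lead to a conflict.
Both values of x11 lead to a conflict.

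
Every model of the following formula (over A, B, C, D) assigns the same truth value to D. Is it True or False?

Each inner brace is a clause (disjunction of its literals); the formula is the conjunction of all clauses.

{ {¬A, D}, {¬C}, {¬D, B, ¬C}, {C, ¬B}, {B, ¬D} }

Suppose D = True.
The clause (¬C) is unit, so C = False.
The clause (¬B) is unit, so B = False.
Now (B) is unsatisfied and unit — conflict.
So every satisfying assignment has D = False.

False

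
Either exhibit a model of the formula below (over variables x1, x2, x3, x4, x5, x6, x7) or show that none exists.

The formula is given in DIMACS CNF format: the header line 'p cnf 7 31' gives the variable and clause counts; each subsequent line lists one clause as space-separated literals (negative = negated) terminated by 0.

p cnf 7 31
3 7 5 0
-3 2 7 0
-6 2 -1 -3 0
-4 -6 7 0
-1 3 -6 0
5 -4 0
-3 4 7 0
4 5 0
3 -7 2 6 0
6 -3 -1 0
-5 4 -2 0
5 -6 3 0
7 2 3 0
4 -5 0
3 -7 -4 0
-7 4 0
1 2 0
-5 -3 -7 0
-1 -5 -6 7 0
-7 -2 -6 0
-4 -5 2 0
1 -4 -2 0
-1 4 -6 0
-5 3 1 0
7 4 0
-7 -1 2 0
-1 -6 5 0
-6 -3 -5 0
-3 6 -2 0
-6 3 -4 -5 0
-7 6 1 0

Case x5 = True:
Unit clause (x4) forces x4 = True.
Unit clause (x2) forces x2 = True.
Unit clause (x1) forces x1 = True.
Case x6 = False:
Unit clause (¬x3) forces x3 = False.
Unit clause (¬x7) forces x7 = False.
Every clause now holds.

x1=True; x2=True; x3=False; x4=True; x5=True; x6=False; x7=False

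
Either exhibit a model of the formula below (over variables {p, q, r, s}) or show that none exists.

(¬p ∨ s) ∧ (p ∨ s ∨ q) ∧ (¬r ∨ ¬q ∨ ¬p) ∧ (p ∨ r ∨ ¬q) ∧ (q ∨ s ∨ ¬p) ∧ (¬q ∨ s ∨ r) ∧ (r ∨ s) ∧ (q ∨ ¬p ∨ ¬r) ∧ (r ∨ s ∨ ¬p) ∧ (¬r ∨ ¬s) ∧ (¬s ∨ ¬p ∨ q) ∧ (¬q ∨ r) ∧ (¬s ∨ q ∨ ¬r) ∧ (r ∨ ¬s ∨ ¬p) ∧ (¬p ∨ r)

Branch on p: set p = False.
Branch on s: set s = False.
Unit clause (q) forces q = True.
Unit clause (r) forces r = True.
This assignment satisfies each clause.

p=False,  q=True,  r=True,  s=False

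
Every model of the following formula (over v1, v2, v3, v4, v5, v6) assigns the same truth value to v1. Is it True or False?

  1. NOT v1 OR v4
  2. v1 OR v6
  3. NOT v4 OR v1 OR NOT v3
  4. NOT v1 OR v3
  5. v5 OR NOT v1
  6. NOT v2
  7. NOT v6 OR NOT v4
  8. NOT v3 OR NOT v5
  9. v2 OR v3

Suppose v1 = true.
The clause (v4) is unit, so v4 = true.
The clause (v3) is unit, so v3 = true.
The clause (v5) is unit, so v5 = true.
That conflicts with the unit clause (NOT v5).
So every satisfying assignment has v1 = False.

False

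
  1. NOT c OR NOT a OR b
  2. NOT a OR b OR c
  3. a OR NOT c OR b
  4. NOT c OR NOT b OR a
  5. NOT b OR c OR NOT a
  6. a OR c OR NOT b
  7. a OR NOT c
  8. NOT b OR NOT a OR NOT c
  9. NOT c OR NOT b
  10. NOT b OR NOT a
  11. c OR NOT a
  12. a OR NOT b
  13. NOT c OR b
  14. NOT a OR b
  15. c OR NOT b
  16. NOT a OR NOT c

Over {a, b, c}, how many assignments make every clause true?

1

There are 2^3 = 8 truth assignments over (a, b, c).
Check each against the 16 clauses (columns in the order a, b, c):
  F F F  ✓ satisfies all
  F F T  ✗ fails (a OR NOT c OR b)
  F T F  ✗ fails (a OR c OR NOT b)
  F T T  ✗ fails (NOT c OR NOT b OR a)
  T F F  ✗ fails (NOT a OR b OR c)
  T F T  ✗ fails (NOT c OR NOT a OR b)
  T T F  ✗ fails (NOT b OR c OR NOT a)
  T T T  ✗ fails (NOT b OR NOT a OR NOT c)
1 of the 8 rows is a model.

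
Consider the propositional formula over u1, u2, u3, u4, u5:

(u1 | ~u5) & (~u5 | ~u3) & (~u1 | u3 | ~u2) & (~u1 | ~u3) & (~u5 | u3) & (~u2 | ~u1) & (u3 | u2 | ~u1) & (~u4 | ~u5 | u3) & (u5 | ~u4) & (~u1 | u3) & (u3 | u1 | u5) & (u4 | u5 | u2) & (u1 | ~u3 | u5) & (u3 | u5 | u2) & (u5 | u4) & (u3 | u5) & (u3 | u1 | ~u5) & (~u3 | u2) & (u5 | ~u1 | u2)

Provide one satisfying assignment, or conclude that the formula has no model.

UNSATISFIABLE

Try u1 = 1.
The clause (~u3) is unit, so u3 = 0.
Now (u3) is unsatisfied and unit — conflict.
That branch fails; take u1 = 0 instead.
The clause (~u5) is unit, so u5 = 0.
The clause (~u4) is unit, so u4 = 0.
Now (u4) is unsatisfied and unit — conflict.
Neither u1 = 1 nor u1 = 0 works.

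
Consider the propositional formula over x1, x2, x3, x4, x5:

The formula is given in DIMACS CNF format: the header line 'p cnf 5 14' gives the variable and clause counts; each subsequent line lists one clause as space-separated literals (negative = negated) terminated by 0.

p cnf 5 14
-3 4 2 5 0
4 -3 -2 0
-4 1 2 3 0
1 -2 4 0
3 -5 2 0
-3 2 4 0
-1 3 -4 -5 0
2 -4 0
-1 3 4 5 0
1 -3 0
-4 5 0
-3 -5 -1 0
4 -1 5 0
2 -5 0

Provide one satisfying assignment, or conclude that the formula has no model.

Branch on x2: set x2 = True.
Branch on x4: set x4 = True.
(x5) alone gives x5 = True.
Branch on x1: set x1 = False.
(¬x3) alone gives x3 = False.
Every clause now holds.

x1=False; x2=True; x3=False; x4=True; x5=True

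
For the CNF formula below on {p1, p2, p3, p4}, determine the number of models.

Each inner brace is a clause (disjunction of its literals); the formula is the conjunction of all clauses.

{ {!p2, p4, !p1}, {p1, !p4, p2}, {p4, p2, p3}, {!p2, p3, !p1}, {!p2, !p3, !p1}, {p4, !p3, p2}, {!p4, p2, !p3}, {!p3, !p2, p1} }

There are 2^4 = 16 truth assignments over (p1, p2, p3, p4).
Check each against the 8 clauses (columns in the order p1, p2, p3, p4):
  F F F F  ✗ fails (p4 || p2 || p3)
  F F F T  ✗ fails (p1 || !p4 || p2)
  F F T F  ✗ fails (p4 || !p3 || p2)
  F F T T  ✗ fails (p1 || !p4 || p2)
  F T F F  ✓ satisfies all
  F T F T  ✓ satisfies all
  F T T F  ✗ fails (!p3 || !p2 || p1)
  F T T T  ✗ fails (!p3 || !p2 || p1)
  T F F F  ✗ fails (p4 || p2 || p3)
  T F F T  ✓ satisfies all
  T F T F  ✗ fails (p4 || !p3 || p2)
  T F T T  ✗ fails (!p4 || p2 || !p3)
  T T F F  ✗ fails (!p2 || p4 || !p1)
  T T F T  ✗ fails (!p2 || p3 || !p1)
  T T T F  ✗ fails (!p2 || p4 || !p1)
  T T T T  ✗ fails (!p2 || !p3 || !p1)
3 of the 16 rows are models.

3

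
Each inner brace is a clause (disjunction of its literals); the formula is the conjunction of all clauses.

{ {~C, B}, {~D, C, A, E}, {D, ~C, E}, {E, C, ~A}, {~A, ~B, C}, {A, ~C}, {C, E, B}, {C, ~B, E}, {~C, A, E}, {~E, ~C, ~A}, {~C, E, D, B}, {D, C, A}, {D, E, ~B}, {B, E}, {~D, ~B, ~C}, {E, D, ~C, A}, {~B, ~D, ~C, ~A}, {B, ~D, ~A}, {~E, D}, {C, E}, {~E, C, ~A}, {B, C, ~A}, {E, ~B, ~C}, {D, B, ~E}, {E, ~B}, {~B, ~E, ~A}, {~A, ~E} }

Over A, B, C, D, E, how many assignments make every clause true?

There are 2^5 = 32 truth assignments over (A, B, C, D, E).
Split on A. With A = 1, the clauses containing A are satisfied and ~A drops from the rest; 0 of the 2^4 = 16 assignments to the other variables satisfy what remains.
With A = 0, by the same count on the reduced clause set, 2 assignments work.
(One model: A=F, B=F, C=F, D=T, E=T.)
Total: 0 + 2 = 2.

2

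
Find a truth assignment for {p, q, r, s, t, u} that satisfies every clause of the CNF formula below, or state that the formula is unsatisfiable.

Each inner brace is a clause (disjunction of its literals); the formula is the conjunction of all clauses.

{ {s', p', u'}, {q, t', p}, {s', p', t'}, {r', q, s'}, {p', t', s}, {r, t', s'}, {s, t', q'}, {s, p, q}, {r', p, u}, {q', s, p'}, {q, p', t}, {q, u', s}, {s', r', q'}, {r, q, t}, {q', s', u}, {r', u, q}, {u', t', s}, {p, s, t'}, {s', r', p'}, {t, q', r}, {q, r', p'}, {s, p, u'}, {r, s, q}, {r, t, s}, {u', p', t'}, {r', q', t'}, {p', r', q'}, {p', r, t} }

Branch on s: set s = 0.
Branch on p: set p = 0.
Unit clause (q) forces q = 1.
Unit clause (t') forces t = 0.
Unit clause (r) forces r = 1.
Unit clause (u) forces u = 1.
That conflicts with the unit clause (u').
Backtrack on p: now try p = 1.
Unit clause (t') forces t = 0.
Unit clause (q') forces q = 0.
That conflicts with the unit clause (q).
Either choice for p ends in contradiction.
Backtrack on s: now try s = 1.
Branch on p: set p = 0.
Branch on q: set q = 1.
Unit clause (r') forces r = 0.
Unit clause (t') forces t = 0.
That conflicts with the unit clause (t).
Backtrack on q: now try q = 0.
Unit clause (t') forces t = 0.
Unit clause (r') forces r = 0.
That conflicts with the unit clause (r).
Either choice for q ends in contradiction.
Backtrack on p: now try p = 1.
Unit clause (u') forces u = 0.
Unit clause (t') forces t = 0.
Unit clause (q) forces q = 1.
That conflicts with the unit clause (q').
Either choice for p ends in contradiction.
Either choice for s ends in contradiction.

UNSATISFIABLE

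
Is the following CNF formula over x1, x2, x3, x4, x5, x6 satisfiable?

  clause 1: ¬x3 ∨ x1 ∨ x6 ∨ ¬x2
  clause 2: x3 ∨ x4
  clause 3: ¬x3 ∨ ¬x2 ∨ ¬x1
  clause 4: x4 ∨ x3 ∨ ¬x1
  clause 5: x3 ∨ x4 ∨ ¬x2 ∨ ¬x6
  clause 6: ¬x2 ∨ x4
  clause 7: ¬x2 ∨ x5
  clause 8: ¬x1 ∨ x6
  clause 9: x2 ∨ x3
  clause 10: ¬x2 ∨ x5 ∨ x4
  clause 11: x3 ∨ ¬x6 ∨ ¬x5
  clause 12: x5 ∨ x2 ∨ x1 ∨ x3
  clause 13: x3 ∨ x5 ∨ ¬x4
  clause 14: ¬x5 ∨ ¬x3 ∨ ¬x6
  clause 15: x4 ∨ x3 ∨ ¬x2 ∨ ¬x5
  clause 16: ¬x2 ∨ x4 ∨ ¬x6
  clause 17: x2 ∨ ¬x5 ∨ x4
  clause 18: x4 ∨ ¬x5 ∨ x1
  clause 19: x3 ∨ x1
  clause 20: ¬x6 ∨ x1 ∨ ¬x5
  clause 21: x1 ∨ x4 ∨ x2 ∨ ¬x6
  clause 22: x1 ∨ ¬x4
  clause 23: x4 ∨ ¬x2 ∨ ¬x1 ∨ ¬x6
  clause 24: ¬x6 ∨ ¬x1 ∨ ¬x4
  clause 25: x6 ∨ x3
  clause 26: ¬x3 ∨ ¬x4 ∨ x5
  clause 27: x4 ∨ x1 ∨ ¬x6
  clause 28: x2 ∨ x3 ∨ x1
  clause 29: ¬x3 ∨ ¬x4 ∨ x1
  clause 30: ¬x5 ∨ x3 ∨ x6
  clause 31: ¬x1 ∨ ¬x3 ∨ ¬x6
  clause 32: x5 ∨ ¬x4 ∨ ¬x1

Try x3 = True.
Try x2 = False.
Try x1 = False.
Unit clause (¬x4) forces x4 = False.
Unit clause (¬x5) forces x5 = False.
Unit clause (¬x6) forces x6 = False.
This assignment satisfies each clause.
A satisfying assignment: x1=False; x2=False; x3=True; x4=False; x5=False; x6=False.

Satisfiable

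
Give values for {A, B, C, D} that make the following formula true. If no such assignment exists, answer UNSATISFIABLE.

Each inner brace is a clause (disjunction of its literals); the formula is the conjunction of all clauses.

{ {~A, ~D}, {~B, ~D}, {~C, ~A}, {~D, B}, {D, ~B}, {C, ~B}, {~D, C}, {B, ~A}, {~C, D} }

A ↦ 0,  B ↦ 0,  C ↦ 0,  D ↦ 0

Case A = 0:
Case B = 0:
(~D) alone gives D = 0.
(~C) alone gives C = 0.
This assignment satisfies each clause.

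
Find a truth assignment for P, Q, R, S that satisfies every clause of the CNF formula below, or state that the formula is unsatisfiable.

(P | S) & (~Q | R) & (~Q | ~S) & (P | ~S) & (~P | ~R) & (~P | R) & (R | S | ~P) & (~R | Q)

Suppose P = 1.
(~R) alone gives R = 0.
That conflicts with the unit clause (R).
Undo P and try P = 0.
(S) alone gives S = 1.
That conflicts with the unit clause (~S).
Either choice for P ends in contradiction.

UNSATISFIABLE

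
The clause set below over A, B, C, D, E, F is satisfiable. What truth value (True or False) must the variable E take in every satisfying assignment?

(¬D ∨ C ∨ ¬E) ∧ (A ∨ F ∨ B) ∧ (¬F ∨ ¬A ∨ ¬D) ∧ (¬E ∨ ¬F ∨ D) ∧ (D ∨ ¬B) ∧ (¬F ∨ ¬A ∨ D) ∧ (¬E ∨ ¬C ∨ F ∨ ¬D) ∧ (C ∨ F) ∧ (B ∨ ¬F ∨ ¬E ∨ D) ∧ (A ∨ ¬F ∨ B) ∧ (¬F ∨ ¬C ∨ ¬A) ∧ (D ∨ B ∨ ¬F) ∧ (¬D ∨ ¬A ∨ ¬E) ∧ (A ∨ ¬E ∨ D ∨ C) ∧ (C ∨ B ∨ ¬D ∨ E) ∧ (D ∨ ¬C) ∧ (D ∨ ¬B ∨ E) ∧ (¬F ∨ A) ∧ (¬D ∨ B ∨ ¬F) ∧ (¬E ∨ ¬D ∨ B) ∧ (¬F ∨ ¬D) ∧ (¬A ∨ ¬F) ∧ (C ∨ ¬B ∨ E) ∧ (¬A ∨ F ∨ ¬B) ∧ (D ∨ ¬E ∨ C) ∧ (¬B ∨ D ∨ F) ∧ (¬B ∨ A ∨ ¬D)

False

Suppose E = True.
Case D = False:
(¬F) alone gives F = False.
(¬B) alone gives B = False.
(A) alone gives A = True.
(C) alone gives C = True.
But (¬C) is also a unit clause — contradiction.
So D must be the other value — set D = True.
(C) alone gives C = True.
(F) alone gives F = True.
But (¬F) is also a unit clause — contradiction.
Neither D = True nor D = False works.
So every satisfying assignment has E = False.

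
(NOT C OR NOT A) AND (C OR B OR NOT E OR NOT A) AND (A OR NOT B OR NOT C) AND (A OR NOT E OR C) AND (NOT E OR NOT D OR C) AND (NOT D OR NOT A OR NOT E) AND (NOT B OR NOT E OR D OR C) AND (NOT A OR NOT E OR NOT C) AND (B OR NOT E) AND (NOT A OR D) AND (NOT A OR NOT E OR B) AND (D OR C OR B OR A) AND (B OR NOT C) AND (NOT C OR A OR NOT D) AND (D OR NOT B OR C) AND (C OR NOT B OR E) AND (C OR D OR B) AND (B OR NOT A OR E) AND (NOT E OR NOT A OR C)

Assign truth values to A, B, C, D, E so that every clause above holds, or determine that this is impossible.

Case C = false:
Case A = false:
Unit clause (NOT E) forces E = false.
Unit clause (NOT B) forces B = false.
Unit clause (D) forces D = true.
Every clause now holds.

A: false, B: false, C: false, D: true, E: false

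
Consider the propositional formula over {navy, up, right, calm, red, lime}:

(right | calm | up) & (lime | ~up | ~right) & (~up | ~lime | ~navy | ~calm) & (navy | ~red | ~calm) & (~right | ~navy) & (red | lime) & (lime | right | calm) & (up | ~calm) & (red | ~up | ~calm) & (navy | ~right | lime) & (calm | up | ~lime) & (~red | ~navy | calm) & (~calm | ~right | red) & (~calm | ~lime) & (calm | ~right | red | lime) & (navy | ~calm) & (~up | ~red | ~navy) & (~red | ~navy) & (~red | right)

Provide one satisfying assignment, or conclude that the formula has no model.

navy=0; up=1; right=1; calm=0; red=1; lime=1

Suppose right = 1.
The clause (~navy) is unit, so navy = 0.
The clause (lime) is unit, so lime = 1.
The clause (~calm) is unit, so calm = 0.
The clause (up) is unit, so up = 1.
All clauses hold; red can take either value.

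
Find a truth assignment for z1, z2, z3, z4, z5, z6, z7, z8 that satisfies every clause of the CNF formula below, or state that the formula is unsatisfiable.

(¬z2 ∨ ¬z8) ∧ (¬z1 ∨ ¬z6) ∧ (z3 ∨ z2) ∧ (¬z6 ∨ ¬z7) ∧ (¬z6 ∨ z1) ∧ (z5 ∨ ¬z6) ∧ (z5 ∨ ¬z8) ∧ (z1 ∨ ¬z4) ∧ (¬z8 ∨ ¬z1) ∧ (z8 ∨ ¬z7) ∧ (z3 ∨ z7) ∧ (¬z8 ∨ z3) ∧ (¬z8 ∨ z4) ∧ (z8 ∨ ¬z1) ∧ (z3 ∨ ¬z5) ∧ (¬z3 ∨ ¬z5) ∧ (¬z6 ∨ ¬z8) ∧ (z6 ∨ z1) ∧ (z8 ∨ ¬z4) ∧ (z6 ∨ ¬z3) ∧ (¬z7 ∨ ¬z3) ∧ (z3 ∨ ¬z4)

Branch on z2: set z2 = False.
(z3) alone gives z3 = True.
(¬z5) alone gives z5 = False.
(¬z6) alone gives z6 = False.
But (z6) is also a unit clause — contradiction.
Undo z2 and try z2 = True.
(¬z8) alone gives z8 = False.
(¬z7) alone gives z7 = False.
(z3) alone gives z3 = True.
(¬z1) alone gives z1 = False.
(¬z6) alone gives z6 = False.
But (z6) is also a unit clause — contradiction.
Either choice for z2 ends in contradiction.

UNSATISFIABLE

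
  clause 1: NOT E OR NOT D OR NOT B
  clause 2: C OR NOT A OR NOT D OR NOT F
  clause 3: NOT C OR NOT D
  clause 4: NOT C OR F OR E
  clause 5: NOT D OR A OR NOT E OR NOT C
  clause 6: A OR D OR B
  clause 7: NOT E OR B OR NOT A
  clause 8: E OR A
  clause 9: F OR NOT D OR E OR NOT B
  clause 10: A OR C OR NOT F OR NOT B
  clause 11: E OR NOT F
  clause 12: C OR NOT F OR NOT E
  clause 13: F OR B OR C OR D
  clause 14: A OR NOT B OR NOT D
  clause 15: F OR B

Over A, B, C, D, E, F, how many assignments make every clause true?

There are 2^6 = 64 truth assignments over (A, B, C, D, E, F).
Split on E. With E = true, the clauses containing E are satisfied and NOT E drops from the rest; 6 of the 2^5 = 32 assignments to the other variables satisfy what remains.
With E = false, by the same count on the reduced clause set, 1 assignment works.
(One model: A=F, B=T, C=F, D=F, E=T, F=F.)
Total: 6 + 1 = 7.

7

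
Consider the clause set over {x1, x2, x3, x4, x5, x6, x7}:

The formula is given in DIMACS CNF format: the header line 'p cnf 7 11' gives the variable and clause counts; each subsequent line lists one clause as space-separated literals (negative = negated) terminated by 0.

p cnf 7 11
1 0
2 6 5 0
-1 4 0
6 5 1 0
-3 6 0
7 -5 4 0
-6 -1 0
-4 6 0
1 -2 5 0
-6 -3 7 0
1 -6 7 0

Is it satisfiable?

No, unsatisfiable

From the singleton clause (x1), x1 = True.
From the singleton clause (x4), x4 = True.
From the singleton clause (¬x6), x6 = False.
Now (x6) is unsatisfied and unit — conflict.
No assignment satisfies every clause.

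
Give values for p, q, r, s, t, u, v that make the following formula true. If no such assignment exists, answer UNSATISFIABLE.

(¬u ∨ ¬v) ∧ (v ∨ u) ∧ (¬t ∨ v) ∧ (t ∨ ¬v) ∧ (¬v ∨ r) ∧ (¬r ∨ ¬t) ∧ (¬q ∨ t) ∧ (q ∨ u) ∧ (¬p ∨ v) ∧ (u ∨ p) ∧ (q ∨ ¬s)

p: False,  q: False,  r: False,  s: False,  t: False,  u: True,  v: False

Suppose u = True.
(¬v) alone gives v = False.
(¬t) alone gives t = False.
(¬q) alone gives q = False.
(¬p) alone gives p = False.
(¬s) alone gives s = False.
No clause remains; r is free.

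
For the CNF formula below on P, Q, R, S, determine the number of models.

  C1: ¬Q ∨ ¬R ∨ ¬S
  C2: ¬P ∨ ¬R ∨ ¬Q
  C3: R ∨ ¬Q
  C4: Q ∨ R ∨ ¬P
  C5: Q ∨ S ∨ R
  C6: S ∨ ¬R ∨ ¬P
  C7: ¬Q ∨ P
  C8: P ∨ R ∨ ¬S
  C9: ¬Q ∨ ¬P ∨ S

3

There are 2^4 = 16 truth assignments over (P, Q, R, S).
Check each against the 9 clauses (columns in the order P, Q, R, S):
  F F F F  ✗ fails (Q ∨ S ∨ R)
  F F F T  ✗ fails (P ∨ R ∨ ¬S)
  F F T F  ✓ satisfies all
  F F T T  ✓ satisfies all
  F T F F  ✗ fails (R ∨ ¬Q)
  F T F T  ✗ fails (R ∨ ¬Q)
  F T T F  ✗ fails (¬Q ∨ P)
  F T T T  ✗ fails (¬Q ∨ ¬R ∨ ¬S)
  T F F F  ✗ fails (Q ∨ R ∨ ¬P)
  T F F T  ✗ fails (Q ∨ R ∨ ¬P)
  T F T F  ✗ fails (S ∨ ¬R ∨ ¬P)
  T F T T  ✓ satisfies all
  T T F F  ✗ fails (R ∨ ¬Q)
  T T F T  ✗ fails (R ∨ ¬Q)
  T T T F  ✗ fails (¬P ∨ ¬R ∨ ¬Q)
  T T T T  ✗ fails (¬Q ∨ ¬R ∨ ¬S)
3 of the 16 rows are models.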